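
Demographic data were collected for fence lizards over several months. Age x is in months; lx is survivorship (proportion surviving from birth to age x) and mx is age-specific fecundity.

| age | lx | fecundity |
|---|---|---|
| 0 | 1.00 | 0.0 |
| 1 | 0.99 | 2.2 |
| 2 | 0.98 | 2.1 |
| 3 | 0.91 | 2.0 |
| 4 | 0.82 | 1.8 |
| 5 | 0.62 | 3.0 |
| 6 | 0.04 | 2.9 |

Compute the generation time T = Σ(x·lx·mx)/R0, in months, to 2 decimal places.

lx·mx: 0, 2.178, 2.058, 1.82, 1.476, 1.86, 0.116 → R0 = 9.508
x·lx·mx: 0, 2.178, 4.116, 5.46, 5.904, 9.3, 0.696 → Σ = 27.654
T = 27.654 / 9.508 = 2.908498… → 2.91

2.91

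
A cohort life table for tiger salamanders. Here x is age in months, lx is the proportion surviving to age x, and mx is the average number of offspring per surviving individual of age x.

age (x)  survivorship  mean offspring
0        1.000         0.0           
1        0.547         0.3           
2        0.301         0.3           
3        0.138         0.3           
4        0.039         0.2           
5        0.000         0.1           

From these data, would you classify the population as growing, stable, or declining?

R0 = Σ lx·mx = 0 + 0.1641 + 0.0903 + 0.0414 + 0.0078 + 0 = 0.3036
R0 < 1, so the population is declining.

declining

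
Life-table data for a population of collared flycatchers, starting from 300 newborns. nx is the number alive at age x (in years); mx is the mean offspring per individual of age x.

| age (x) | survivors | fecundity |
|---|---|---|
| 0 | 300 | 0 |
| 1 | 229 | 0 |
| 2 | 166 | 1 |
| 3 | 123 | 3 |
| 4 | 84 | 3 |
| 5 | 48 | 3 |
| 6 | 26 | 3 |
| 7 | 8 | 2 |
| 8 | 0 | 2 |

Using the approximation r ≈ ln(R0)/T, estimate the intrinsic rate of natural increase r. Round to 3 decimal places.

0.336

lx = nx/n0 = nx/300: 1, 0.76333…, 0.55333…, 0.41, 0.28, 0.16, 0.08667…, 0.02667…, 0
R0 = Σ lx·mx = 0 + 0 + 0.55333… + 1.23 + 0.84 + 0.48 + 0.26… + 0.05333… + 0 = 3.416667…
Σ x·lx·mx = 12.49…; T = 12.49…/3.416667… = 3.65561…
r ≈ ln(R0)/T = ln(3.416667…)/3.65561… = 0.3361… → 0.336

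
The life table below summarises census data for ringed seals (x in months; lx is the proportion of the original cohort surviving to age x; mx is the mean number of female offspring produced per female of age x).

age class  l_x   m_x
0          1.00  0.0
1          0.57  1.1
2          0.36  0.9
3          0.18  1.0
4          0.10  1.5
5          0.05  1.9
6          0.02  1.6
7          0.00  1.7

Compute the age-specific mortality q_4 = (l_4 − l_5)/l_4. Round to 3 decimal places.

0.500

q_4 = (l_4 − l_5) / l_4 = (0.1 − 0.05) / 0.1
     = 0.05 / 0.1 = 0.5 → 0.500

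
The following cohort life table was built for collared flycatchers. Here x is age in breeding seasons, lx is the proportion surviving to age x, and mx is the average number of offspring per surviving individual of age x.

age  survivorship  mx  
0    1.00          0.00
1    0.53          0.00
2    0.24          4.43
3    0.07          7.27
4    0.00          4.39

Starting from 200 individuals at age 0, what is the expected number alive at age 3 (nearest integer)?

Expected survivors = N0 · l_3 = 200 × 0.07 = 14 → 14

14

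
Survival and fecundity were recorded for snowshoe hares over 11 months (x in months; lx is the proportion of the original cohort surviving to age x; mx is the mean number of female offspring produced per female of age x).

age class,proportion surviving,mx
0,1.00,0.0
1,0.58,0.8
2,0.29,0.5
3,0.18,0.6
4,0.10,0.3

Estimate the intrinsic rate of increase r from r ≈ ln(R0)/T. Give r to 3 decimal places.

R0 = Σ lx·mx = 0 + 0.464 + 0.145 + 0.108 + 0.03 = 0.747
Σ x·lx·mx = 1.198; T = 1.198/0.747 = 1.60375…
r ≈ ln(R0)/T = ln(0.747)/1.60375… = -0.18188… → -0.182

-0.182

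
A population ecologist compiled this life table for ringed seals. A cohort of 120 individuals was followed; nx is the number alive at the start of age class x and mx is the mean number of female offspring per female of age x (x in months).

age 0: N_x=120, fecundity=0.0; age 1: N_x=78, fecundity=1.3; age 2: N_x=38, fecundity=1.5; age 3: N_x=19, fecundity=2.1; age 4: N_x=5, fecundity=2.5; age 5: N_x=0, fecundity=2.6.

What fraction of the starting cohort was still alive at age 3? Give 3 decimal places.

l_3 = n_3/n_0 = 19/120 = 0.158333… → 0.158

0.158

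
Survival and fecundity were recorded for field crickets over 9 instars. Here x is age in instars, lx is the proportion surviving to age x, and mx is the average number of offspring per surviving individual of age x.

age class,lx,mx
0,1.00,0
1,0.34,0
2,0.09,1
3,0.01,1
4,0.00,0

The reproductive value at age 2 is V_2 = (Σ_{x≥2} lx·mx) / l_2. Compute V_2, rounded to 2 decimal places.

lx·mx for x ≥ 2: 0.09, 0.01, 0 → sum = 0.1
V_2 = 0.1 / l_2 = 0.1 / 0.09 = 1.111111… → 1.11

1.11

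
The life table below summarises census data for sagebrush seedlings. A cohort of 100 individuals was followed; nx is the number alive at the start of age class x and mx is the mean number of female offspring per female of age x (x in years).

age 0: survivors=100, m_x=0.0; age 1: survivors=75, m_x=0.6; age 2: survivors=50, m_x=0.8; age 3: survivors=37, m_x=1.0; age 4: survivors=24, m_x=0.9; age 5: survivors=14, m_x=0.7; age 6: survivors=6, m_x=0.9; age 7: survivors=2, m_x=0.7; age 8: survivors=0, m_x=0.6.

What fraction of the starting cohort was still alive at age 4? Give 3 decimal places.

0.240

l_4 = n_4/n_0 = 24/100 = 0.24 → 0.240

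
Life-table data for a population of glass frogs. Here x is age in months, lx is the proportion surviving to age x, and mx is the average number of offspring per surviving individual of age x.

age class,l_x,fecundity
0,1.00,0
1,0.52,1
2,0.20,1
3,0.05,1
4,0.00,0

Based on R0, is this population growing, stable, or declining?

declining

R0 = Σ lx·mx = 0 + 0.52 + 0.2 + 0.05 + 0 = 0.77
R0 < 1, so the population is declining.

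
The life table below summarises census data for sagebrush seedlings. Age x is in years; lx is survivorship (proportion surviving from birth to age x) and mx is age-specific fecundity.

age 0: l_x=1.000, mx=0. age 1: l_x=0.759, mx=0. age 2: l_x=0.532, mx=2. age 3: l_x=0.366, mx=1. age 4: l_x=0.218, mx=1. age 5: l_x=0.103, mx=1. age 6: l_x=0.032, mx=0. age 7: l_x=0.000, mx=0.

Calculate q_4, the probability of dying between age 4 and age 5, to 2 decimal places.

0.53

q_4 = (l_4 − l_5) / l_4 = (0.218 − 0.103) / 0.218
     = 0.115 / 0.218 = 0.527523… → 0.53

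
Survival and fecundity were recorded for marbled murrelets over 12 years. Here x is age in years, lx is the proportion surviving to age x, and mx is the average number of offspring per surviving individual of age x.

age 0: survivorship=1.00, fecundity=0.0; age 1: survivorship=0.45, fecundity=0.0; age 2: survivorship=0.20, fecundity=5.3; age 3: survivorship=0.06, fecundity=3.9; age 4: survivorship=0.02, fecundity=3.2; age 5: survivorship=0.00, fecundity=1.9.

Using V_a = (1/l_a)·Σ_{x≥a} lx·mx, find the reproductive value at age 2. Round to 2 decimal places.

lx·mx for x ≥ 2: 1.06, 0.234, 0.064, 0 → sum = 1.358
V_2 = 1.358 / l_2 = 1.358 / 0.2 = 6.79 → 6.79

6.79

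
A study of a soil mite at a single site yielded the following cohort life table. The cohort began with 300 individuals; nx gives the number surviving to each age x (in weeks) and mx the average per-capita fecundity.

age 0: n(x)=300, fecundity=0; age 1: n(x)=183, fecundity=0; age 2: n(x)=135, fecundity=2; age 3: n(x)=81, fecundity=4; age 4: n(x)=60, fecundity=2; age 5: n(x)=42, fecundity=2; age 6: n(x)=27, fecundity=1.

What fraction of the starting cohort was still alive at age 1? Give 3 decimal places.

l_1 = n_1/n_0 = 183/300 = 0.61 → 0.610

0.610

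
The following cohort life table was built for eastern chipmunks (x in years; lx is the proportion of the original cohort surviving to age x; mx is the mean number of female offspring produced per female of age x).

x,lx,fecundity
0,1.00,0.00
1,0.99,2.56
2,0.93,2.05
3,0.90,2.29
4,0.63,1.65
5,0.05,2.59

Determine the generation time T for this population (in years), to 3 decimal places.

lx·mx: 0, 2.5344, 1.9065, 2.061, 1.0395, 0.1295 → R0 = 7.6709
x·lx·mx: 0, 2.5344, 3.813, 6.183, 4.158, 0.6475 → Σ = 17.3359
T = 17.3359 / 7.6709 = 2.259956… → 2.260

2.260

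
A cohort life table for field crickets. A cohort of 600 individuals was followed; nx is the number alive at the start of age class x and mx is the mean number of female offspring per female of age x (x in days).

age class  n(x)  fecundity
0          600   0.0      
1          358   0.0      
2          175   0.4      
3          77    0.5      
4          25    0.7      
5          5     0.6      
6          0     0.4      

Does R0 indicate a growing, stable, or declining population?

lx = nx/n0 = nx/600: 1, 0.59667…, 0.29167…, 0.12833…, 0.04167…, 0.00833…, 0
R0 = Σ lx·mx = 0 + 0 + 0.116667… + 0.064167… + 0.029167… + 0.005… + 0 = 0.215…
R0 < 1, so the population is declining.

declining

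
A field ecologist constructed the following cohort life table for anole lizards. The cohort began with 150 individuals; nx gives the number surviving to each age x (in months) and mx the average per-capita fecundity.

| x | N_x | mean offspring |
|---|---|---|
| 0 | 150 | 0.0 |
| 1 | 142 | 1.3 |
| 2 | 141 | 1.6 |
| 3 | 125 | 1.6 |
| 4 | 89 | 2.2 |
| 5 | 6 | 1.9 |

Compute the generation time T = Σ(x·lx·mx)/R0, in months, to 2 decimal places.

2.54

lx = nx/n0 = nx/150: 1, 0.94667…, 0.94, 0.83333…, 0.59333…, 0.04
lx·mx: 0, 1.230667…, 1.504, 1.333333…, 1.305333…, 0.076 → R0 = 5.449333…
x·lx·mx: 0, 1.230667…, 3.008, 4…, 5.221333…, 0.38 → Σ = 13.84…
T = 13.84… / 5.449333… = 2.53976… → 2.54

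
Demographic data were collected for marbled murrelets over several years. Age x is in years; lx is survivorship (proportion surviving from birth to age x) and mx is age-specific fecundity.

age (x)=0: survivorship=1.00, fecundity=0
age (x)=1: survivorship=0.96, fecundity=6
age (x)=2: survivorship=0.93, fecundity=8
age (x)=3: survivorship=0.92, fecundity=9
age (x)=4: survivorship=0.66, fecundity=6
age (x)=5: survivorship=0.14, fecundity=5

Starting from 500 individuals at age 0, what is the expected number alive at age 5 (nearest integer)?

70

Expected survivors = N0 · l_5 = 500 × 0.14 = 70 → 70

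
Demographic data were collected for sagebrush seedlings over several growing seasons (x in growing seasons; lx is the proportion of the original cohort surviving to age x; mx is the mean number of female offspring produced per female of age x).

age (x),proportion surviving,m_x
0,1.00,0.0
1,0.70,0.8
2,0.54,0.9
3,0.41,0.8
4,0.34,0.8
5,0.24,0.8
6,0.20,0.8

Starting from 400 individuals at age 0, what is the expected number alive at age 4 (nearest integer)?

Expected survivors = N0 · l_4 = 400 × 0.34 = 136 → 136

136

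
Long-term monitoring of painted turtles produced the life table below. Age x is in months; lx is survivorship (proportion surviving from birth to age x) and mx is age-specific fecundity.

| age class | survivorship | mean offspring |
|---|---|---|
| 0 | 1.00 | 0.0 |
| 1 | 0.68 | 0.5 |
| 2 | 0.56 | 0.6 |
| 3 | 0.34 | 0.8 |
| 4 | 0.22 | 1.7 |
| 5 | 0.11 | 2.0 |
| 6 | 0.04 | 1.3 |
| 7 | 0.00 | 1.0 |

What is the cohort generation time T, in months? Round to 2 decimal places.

lx·mx: 0, 0.34, 0.336, 0.272, 0.374, 0.22, 0.052, 0 → R0 = 1.594
x·lx·mx: 0, 0.34, 0.672, 0.816, 1.496, 1.1, 0.312, 0 → Σ = 4.736
T = 4.736 / 1.594 = 2.971142… → 2.97

2.97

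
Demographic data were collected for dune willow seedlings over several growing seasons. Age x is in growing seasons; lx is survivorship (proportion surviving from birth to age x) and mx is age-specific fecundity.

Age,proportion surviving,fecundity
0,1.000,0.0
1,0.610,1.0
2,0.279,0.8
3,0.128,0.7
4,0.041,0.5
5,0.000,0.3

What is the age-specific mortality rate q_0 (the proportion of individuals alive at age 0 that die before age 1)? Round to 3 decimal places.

0.390

q_0 = (l_0 − l_1) / l_0 = (1 − 0.61) / 1
     = 0.39 / 1 = 0.39 → 0.390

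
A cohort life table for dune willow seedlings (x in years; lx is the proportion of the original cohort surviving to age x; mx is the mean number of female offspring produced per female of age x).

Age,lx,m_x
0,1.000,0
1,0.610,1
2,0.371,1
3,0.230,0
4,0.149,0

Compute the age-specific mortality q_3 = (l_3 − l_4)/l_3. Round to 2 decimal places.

0.35

q_3 = (l_3 − l_4) / l_3 = (0.23 − 0.149) / 0.23
     = 0.081 / 0.23 = 0.352174… → 0.35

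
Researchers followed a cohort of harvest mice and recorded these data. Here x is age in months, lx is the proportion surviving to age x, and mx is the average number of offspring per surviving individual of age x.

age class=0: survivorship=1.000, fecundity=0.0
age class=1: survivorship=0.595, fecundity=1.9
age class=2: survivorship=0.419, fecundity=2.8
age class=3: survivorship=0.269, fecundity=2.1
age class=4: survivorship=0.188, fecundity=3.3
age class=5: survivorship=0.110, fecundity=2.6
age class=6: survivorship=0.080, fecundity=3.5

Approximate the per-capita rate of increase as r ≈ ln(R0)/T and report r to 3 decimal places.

R0 = Σ lx·mx = 0 + 1.1305 + 1.1732 + 0.5649 + 0.6204 + 0.286 + 0.28 = 4.055
Σ x·lx·mx = 10.7632; T = 10.7632/4.055 = 2.6543…
r ≈ ln(R0)/T = ln(4.055)/2.6543… = 0.52743… → 0.527

0.527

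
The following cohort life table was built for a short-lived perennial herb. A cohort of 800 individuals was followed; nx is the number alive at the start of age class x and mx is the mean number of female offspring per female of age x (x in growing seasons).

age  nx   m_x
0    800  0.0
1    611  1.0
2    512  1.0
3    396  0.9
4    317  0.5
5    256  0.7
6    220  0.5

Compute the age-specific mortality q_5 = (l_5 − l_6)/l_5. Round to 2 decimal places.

0.14

lx = nx/n0 = nx/800: 1, 0.76375, 0.64, 0.495, 0.39625, 0.32, 0.275
q_5 = (l_5 − l_6) / l_5 = (0.32 − 0.275) / 0.32
     = 0.045 / 0.32 = 0.140625 → 0.14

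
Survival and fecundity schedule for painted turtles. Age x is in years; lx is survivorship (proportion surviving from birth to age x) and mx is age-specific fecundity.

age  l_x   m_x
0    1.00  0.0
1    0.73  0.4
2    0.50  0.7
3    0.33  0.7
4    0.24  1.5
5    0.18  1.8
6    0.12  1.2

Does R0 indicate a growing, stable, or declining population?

growing

R0 = Σ lx·mx = 0 + 0.292 + 0.35 + 0.231 + 0.36 + 0.324 + 0.144 = 1.701
R0 > 1, so the population is growing.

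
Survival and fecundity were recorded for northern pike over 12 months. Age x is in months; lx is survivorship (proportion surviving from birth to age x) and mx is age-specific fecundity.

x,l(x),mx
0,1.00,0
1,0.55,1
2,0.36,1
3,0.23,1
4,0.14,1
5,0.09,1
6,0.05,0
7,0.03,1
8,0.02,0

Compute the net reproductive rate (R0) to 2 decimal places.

1.40

lx·mx by age: 0, 0.55, 0.36, 0.23, 0.14, 0.09, 0, 0.03, 0
R0 = Σ lx·mx = 1.4 → 1.40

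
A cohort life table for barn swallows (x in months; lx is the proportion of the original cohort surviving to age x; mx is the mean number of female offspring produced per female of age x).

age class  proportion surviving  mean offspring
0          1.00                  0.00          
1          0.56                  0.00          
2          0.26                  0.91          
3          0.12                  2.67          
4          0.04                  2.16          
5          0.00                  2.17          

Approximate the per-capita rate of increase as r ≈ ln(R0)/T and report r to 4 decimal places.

-0.1594

R0 = Σ lx·mx = 0 + 0 + 0.2366 + 0.3204 + 0.0864 + 0 = 0.6434
Σ x·lx·mx = 1.78; T = 1.78/0.6434 = 2.76655…
r ≈ ln(R0)/T = ln(0.6434)/2.76655… = -0.1594… → -0.1594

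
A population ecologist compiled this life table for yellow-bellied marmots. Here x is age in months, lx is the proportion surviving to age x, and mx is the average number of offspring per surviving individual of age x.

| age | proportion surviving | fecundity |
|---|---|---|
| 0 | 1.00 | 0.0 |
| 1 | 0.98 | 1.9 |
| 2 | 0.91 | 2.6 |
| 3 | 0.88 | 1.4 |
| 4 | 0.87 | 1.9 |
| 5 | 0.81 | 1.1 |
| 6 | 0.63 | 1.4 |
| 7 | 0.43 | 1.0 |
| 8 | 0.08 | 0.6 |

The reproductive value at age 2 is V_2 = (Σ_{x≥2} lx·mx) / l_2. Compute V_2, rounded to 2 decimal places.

lx·mx for x ≥ 2: 2.366, 1.232, 1.653, 0.891, 0.882, 0.43, 0.048 → sum = 7.502
V_2 = 7.502 / l_2 = 7.502 / 0.91 = 8.243956… → 8.24

8.24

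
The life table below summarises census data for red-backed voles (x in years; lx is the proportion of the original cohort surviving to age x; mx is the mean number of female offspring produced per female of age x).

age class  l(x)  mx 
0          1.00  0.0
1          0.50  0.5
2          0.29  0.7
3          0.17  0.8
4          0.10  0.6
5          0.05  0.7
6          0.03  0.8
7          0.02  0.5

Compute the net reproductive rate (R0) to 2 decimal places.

lx·mx by age: 0, 0.25, 0.203, 0.136, 0.06, 0.035, 0.024, 0.01
R0 = Σ lx·mx = 0.718 → 0.72

0.72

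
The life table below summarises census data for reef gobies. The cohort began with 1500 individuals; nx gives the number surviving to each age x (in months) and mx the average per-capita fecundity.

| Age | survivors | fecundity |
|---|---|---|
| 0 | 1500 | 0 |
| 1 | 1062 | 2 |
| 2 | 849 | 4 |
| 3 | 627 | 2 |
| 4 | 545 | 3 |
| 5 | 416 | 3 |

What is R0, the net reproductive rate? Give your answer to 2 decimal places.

6.44

lx = nx/n0 = nx/1500: 1, 0.708, 0.566, 0.418, 0.36333…, 0.27733…
lx·mx by age: 0, 1.416, 2.264, 0.836, 1.09…, 0.832…
R0 = Σ lx·mx = 6.438… → 6.44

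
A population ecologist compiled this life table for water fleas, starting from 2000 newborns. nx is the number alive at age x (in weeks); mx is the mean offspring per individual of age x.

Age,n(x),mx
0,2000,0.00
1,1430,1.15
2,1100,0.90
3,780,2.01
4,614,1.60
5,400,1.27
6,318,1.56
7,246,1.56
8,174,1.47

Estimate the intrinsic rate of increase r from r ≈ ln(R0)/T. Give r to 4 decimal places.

0.3725

lx = nx/n0 = nx/2000: 1, 0.715, 0.55, 0.39, 0.307, 0.2, 0.159, 0.123, 0.087
R0 = Σ lx·mx = 0 + 0.82225 + 0.495 + 0.7839 + 0.4912 + 0.254 + 0.24804 + 0.19188 + 0.12789 = 3.41416
Σ x·lx·mx = 11.25327; T = 11.25327/3.41416 = 3.29606…
r ≈ ln(R0)/T = ln(3.41416)/3.29606… = 0.372545… → 0.3725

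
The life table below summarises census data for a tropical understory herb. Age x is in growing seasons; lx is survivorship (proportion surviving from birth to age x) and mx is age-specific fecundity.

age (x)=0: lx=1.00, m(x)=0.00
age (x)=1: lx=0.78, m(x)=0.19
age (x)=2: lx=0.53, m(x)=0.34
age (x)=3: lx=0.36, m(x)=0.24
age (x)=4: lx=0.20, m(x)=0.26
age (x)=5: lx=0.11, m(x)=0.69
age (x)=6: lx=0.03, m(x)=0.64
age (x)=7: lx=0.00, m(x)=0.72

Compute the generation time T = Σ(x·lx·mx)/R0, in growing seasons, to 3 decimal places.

lx·mx: 0, 0.1482, 0.1802, 0.0864, 0.052, 0.0759, 0.0192, 0 → R0 = 0.5619
x·lx·mx: 0, 0.1482, 0.3604, 0.2592, 0.208, 0.3795, 0.1152, 0 → Σ = 1.4705
T = 1.4705 / 0.5619 = 2.617014… → 2.617

2.617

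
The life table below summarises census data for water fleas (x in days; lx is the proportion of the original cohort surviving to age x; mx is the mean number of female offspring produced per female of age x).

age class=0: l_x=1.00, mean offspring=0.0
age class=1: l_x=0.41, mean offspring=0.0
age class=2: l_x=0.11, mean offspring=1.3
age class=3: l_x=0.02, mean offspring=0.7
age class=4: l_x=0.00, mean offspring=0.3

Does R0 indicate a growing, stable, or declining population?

declining

R0 = Σ lx·mx = 0 + 0 + 0.143 + 0.014 + 0 = 0.157
R0 < 1, so the population is declining.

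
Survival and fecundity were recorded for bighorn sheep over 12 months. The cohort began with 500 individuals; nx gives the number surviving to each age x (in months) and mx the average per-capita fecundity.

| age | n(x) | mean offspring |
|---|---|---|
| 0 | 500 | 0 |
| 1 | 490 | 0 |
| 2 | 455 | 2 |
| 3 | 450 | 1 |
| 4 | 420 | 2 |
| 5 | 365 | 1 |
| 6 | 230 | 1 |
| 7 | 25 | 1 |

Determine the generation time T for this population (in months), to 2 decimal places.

lx = nx/n0 = nx/500: 1, 0.98, 0.91, 0.9, 0.84, 0.73, 0.46, 0.05
lx·mx: 0, 0, 1.82, 0.9, 1.68, 0.73, 0.46, 0.05 → R0 = 5.64
x·lx·mx: 0, 0, 3.64, 2.7, 6.72, 3.65, 2.76, 0.35 → Σ = 19.82
T = 19.82 / 5.64 = 3.514184… → 3.51

3.51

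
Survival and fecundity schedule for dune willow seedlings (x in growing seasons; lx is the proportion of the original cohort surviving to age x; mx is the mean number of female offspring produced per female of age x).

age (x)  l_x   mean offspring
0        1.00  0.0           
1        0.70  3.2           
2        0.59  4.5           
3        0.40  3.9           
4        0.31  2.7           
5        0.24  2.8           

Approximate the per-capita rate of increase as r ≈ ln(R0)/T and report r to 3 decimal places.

0.873

R0 = Σ lx·mx = 0 + 2.24 + 2.655 + 1.56 + 0.837 + 0.672 = 7.964
Σ x·lx·mx = 18.938; T = 18.938/7.964 = 2.37795…
r ≈ ln(R0)/T = ln(7.964)/2.37795… = 0.87257… → 0.873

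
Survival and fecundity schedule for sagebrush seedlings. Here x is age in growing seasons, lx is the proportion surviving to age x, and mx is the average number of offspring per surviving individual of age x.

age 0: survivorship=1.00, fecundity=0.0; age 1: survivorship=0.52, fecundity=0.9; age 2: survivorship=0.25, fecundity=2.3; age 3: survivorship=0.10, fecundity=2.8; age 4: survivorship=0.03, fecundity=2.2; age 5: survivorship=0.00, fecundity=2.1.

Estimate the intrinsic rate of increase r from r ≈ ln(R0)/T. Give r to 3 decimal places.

R0 = Σ lx·mx = 0 + 0.468 + 0.575 + 0.28 + 0.066 + 0 = 1.389
Σ x·lx·mx = 2.722; T = 2.722/1.389 = 1.95968…
r ≈ ln(R0)/T = ln(1.389)/1.95968… = 0.16767… → 0.168

0.168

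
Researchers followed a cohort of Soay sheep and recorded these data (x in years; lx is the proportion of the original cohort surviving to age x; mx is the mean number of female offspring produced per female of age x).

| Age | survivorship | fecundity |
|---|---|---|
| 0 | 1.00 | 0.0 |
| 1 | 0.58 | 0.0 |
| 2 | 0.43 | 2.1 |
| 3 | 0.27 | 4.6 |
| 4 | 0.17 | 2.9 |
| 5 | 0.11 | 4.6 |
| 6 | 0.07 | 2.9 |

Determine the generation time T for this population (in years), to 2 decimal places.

3.36

lx·mx: 0, 0, 0.903, 1.242, 0.493, 0.506, 0.203 → R0 = 3.347
x·lx·mx: 0, 0, 1.806, 3.726, 1.972, 2.53, 1.218 → Σ = 11.252
T = 11.252 / 3.347 = 3.361817… → 3.36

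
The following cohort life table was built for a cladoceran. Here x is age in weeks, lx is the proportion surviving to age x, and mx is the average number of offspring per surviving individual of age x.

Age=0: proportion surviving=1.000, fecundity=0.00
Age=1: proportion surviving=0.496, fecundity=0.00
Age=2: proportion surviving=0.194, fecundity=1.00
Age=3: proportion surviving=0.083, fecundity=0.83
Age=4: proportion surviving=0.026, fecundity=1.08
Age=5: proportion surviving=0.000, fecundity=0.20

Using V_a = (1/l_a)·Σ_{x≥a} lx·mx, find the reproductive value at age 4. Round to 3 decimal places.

lx·mx for x ≥ 4: 0.02808, 0 → sum = 0.02808
V_4 = 0.02808 / l_4 = 0.02808 / 0.026 = 1.08 → 1.080

1.080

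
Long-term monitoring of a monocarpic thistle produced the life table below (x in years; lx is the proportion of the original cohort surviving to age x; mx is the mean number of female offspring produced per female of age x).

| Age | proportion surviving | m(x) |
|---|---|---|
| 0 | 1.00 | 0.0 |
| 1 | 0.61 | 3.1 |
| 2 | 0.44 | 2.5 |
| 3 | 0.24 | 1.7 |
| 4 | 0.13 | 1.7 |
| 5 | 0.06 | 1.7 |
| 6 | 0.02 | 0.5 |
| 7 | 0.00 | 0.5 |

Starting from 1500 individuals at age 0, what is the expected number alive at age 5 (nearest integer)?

90

Expected survivors = N0 · l_5 = 1500 × 0.06 = 90 → 90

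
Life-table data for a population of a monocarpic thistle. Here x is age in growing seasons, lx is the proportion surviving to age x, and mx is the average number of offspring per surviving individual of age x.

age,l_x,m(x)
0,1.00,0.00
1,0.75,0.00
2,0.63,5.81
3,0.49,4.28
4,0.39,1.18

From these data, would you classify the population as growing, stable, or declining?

R0 = Σ lx·mx = 0 + 0 + 3.6603 + 2.0972 + 0.4602 = 6.2177
R0 > 1, so the population is growing.

growing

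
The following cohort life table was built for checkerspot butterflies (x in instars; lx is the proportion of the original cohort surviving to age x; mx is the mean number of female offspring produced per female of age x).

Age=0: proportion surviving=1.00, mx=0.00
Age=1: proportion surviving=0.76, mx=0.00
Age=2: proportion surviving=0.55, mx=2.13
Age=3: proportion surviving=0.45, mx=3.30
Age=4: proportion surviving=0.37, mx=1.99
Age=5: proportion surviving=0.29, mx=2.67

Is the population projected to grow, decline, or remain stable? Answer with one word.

growing

R0 = Σ lx·mx = 0 + 0 + 1.1715 + 1.485 + 0.7363 + 0.7743 = 4.1671
R0 > 1, so the population is growing.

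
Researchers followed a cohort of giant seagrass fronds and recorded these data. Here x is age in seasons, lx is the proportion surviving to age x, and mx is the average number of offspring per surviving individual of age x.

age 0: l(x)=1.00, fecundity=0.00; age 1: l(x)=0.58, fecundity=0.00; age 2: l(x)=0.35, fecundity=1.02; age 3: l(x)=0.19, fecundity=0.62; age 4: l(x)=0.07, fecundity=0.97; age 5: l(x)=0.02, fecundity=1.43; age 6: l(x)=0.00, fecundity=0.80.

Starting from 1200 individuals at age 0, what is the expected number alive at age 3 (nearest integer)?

228

Expected survivors = N0 · l_3 = 1200 × 0.19 = 228 → 228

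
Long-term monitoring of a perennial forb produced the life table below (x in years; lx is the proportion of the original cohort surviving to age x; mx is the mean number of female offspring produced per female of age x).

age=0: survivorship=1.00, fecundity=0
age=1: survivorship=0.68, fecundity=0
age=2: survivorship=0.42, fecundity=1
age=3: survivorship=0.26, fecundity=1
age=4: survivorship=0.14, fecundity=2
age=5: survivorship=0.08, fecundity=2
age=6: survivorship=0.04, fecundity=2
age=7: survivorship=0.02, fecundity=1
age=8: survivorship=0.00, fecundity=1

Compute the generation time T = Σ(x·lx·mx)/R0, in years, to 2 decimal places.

3.41

lx·mx: 0, 0, 0.42, 0.26, 0.28, 0.16, 0.08, 0.02, 0 → R0 = 1.22
x·lx·mx: 0, 0, 0.84, 0.78, 1.12, 0.8, 0.48, 0.14, 0 → Σ = 4.16
T = 4.16 / 1.22 = 3.409836… → 3.41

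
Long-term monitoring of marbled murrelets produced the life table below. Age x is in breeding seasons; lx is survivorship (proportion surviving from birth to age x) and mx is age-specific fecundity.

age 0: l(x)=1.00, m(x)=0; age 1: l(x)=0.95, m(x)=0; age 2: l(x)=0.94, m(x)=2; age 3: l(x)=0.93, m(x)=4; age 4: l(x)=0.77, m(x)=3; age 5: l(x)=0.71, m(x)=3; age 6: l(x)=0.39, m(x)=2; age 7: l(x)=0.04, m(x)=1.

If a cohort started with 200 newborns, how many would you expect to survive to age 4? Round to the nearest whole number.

154

Expected survivors = N0 · l_4 = 200 × 0.77 = 154 → 154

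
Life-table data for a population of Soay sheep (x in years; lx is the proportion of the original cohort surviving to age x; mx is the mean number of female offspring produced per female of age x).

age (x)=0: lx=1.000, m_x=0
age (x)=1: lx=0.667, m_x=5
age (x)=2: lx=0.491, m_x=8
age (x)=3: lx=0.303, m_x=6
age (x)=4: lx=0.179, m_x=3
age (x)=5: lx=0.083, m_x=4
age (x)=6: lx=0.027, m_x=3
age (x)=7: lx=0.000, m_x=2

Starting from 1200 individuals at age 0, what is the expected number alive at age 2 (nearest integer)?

589

Expected survivors = N0 · l_2 = 1200 × 0.491 = 589.2 → 589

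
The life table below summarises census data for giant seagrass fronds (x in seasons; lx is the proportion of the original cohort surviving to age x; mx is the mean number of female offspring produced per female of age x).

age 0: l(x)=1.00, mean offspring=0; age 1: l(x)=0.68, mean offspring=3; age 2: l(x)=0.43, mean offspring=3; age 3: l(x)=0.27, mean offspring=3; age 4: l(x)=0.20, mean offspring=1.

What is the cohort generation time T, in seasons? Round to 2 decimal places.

lx·mx: 0, 2.04, 1.29, 0.81, 0.2 → R0 = 4.34
x·lx·mx: 0, 2.04, 2.58, 2.43, 0.8 → Σ = 7.85
T = 7.85 / 4.34 = 1.808756… → 1.81

1.81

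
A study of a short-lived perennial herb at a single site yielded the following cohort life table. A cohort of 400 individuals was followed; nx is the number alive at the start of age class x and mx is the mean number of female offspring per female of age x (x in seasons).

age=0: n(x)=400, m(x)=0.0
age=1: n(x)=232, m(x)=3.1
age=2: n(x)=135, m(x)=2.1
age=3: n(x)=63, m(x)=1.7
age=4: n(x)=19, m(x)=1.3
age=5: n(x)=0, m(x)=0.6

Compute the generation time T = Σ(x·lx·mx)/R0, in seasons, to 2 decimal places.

lx = nx/n0 = nx/400: 1, 0.58, 0.3375, 0.1575, 0.0475, 0
lx·mx: 0, 1.798, 0.70875, 0.26775, 0.06175, 0 → R0 = 2.83625
x·lx·mx: 0, 1.798, 1.4175, 0.80325, 0.247, 0 → Σ = 4.26575
T = 4.26575 / 2.83625 = 1.504011… → 1.50

1.50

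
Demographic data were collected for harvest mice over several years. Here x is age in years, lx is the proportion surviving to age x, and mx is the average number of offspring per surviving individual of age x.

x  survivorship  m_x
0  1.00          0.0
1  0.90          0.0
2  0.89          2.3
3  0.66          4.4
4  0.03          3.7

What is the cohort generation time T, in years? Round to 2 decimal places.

2.62

lx·mx: 0, 0, 2.047, 2.904, 0.111 → R0 = 5.062
x·lx·mx: 0, 0, 4.094, 8.712, 0.444 → Σ = 13.25
T = 13.25 / 5.062 = 2.617542… → 2.62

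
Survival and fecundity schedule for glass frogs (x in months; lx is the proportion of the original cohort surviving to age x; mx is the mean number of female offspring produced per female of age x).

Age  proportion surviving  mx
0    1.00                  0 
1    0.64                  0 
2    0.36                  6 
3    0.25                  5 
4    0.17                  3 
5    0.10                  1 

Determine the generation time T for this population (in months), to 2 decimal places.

2.64

lx·mx: 0, 0, 2.16, 1.25, 0.51, 0.1 → R0 = 4.02
x·lx·mx: 0, 0, 4.32, 3.75, 2.04, 0.5 → Σ = 10.61
T = 10.61 / 4.02 = 2.639303… → 2.64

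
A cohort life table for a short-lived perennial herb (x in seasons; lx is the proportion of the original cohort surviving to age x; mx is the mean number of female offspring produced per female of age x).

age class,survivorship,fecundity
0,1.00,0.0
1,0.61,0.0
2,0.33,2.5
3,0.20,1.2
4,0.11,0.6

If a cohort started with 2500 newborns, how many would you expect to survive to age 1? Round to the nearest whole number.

Expected survivors = N0 · l_1 = 2500 × 0.61 = 1525 → 1525

1525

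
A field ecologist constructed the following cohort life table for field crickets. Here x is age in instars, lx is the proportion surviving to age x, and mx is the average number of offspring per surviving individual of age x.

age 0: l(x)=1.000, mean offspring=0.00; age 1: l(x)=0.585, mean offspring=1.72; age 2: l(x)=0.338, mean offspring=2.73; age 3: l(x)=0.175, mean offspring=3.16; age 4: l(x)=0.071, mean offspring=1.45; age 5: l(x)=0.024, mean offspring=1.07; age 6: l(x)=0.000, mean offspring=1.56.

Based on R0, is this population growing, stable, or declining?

growing

R0 = Σ lx·mx = 0 + 1.0062 + 0.92274 + 0.553 + 0.10295 + 0.02568 + 0 = 2.61057
R0 > 1, so the population is growing.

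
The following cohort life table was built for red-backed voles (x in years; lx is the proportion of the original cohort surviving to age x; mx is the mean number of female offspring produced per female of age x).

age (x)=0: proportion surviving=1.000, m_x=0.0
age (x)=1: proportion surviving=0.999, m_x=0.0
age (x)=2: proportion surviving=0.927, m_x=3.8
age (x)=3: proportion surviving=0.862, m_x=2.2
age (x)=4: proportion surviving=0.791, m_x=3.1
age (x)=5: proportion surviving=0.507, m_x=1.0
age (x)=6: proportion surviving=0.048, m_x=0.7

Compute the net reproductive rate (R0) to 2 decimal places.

8.41

lx·mx by age: 0, 0, 3.5226, 1.8964, 2.4521, 0.507, 0.0336
R0 = Σ lx·mx = 8.4117 → 8.41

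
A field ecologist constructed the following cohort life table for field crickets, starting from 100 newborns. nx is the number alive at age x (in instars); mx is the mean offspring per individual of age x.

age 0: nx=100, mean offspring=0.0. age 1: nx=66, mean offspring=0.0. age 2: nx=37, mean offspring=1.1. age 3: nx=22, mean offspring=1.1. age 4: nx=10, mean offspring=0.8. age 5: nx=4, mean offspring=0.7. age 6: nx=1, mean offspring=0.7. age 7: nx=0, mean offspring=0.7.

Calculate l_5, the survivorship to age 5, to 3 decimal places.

l_5 = n_5/n_0 = 4/100 = 0.04 → 0.040

0.040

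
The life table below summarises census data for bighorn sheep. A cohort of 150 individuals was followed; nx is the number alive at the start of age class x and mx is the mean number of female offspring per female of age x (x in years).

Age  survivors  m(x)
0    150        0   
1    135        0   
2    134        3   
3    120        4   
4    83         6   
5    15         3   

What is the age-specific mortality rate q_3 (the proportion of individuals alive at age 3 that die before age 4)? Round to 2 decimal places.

0.31

lx = nx/n0 = nx/150: 1, 0.9, 0.89333…, 0.8, 0.55333…, 0.1
q_3 = (l_3 − l_4) / l_3 = (0.8 − 0.553333…) / 0.8
     = 0.246667… / 0.8 = 0.308333… → 0.31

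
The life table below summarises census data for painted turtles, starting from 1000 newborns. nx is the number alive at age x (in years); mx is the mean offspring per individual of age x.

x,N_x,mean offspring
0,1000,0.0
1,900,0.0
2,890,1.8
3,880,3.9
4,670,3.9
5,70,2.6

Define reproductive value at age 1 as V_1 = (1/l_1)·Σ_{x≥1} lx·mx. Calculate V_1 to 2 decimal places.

lx = nx/n0 = nx/1000: 1, 0.9, 0.89, 0.88, 0.67, 0.07
lx·mx for x ≥ 1: 0, 1.602, 3.432, 2.613, 0.182 → sum = 7.829
V_1 = 7.829 / l_1 = 7.829 / 0.9 = 8.698889… → 8.70

8.70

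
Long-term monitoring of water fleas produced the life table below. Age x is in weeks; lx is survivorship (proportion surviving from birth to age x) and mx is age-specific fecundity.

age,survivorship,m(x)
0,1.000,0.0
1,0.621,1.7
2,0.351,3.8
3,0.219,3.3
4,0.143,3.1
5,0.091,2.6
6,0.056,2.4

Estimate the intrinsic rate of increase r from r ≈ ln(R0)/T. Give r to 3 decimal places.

R0 = Σ lx·mx = 0 + 1.0557 + 1.3338 + 0.7227 + 0.4433 + 0.2366 + 0.1344 = 3.9265
Σ x·lx·mx = 9.654; T = 9.654/3.9265 = 2.45868…
r ≈ ln(R0)/T = ln(3.9265)/2.45868… = 0.55629… → 0.556

0.556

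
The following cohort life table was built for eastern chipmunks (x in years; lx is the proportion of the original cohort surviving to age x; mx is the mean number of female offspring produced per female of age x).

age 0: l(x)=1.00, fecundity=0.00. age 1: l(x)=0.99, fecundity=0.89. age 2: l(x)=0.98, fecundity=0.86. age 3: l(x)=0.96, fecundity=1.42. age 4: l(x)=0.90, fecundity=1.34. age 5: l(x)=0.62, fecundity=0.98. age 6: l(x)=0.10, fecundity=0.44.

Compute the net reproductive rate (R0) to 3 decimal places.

4.945

lx·mx by age: 0, 0.8811, 0.8428, 1.3632, 1.206, 0.6076, 0.044
R0 = Σ lx·mx = 4.9447 → 4.945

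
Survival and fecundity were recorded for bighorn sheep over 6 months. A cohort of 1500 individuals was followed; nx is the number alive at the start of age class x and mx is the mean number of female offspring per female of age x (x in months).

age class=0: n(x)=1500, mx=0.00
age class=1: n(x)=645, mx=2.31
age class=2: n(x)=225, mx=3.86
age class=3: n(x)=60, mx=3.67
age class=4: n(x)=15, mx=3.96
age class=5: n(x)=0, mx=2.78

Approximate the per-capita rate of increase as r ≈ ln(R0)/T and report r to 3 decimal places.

0.361

lx = nx/n0 = nx/1500: 1, 0.43, 0.15, 0.04, 0.01, 0
R0 = Σ lx·mx = 0 + 0.9933 + 0.579 + 0.1468 + 0.0396 + 0 = 1.7587
Σ x·lx·mx = 2.7501; T = 2.7501/1.7587 = 1.56371…
r ≈ ln(R0)/T = ln(1.7587)/1.56371… = 0.36105… → 0.361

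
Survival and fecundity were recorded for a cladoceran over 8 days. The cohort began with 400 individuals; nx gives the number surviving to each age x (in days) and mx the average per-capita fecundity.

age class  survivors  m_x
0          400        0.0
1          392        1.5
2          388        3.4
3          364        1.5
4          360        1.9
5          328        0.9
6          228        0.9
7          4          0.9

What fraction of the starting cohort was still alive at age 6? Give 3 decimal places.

l_6 = n_6/n_0 = 228/400 = 0.57 → 0.570

0.570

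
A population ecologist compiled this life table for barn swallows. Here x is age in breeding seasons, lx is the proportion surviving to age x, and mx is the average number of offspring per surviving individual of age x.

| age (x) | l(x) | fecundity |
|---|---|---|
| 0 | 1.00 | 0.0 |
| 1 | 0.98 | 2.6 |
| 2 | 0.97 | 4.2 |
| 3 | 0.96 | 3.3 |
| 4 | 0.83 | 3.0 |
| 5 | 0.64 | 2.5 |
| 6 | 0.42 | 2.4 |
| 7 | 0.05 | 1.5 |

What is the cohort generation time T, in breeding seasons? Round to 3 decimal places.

2.990

lx·mx: 0, 2.548, 4.074, 3.168, 2.49, 1.6, 1.008, 0.075 → R0 = 14.963
x·lx·mx: 0, 2.548, 8.148, 9.504, 9.96, 8, 6.048, 0.525 → Σ = 44.733
T = 44.733 / 14.963 = 2.989574… → 2.990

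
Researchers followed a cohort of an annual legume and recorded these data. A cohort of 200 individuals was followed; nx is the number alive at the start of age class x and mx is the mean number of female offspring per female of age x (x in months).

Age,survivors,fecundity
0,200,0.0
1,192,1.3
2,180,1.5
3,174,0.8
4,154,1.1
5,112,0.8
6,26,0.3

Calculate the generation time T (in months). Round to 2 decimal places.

2.57

lx = nx/n0 = nx/200: 1, 0.96, 0.9, 0.87, 0.77, 0.56, 0.13
lx·mx: 0, 1.248, 1.35, 0.696, 0.847, 0.448, 0.039 → R0 = 4.628
x·lx·mx: 0, 1.248, 2.7, 2.088, 3.388, 2.24, 0.234 → Σ = 11.898
T = 11.898 / 4.628 = 2.570873… → 2.57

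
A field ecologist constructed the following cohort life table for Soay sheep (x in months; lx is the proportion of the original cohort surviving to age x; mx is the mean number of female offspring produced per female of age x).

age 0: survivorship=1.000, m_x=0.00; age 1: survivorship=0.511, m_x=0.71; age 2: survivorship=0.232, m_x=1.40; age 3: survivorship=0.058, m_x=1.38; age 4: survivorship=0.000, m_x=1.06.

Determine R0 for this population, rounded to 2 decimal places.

0.77

lx·mx by age: 0, 0.36281, 0.3248, 0.08004, 0
R0 = Σ lx·mx = 0.76765 → 0.77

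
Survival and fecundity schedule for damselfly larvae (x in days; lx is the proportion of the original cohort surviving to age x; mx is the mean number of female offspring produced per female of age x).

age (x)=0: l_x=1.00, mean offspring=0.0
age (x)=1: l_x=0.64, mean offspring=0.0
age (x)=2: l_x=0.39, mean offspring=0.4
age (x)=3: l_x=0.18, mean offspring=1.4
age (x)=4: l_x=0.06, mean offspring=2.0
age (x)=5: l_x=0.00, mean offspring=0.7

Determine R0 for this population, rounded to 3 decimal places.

0.528

lx·mx by age: 0, 0, 0.156, 0.252, 0.12, 0
R0 = Σ lx·mx = 0.528 → 0.528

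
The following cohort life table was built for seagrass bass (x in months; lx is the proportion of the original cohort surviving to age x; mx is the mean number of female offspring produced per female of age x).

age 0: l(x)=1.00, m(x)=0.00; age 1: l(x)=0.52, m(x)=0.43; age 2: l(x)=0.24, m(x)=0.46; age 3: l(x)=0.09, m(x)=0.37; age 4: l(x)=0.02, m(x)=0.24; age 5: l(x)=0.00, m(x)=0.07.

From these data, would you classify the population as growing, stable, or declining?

declining

R0 = Σ lx·mx = 0 + 0.2236 + 0.1104 + 0.0333 + 0.0048 + 0 = 0.3721
R0 < 1, so the population is declining.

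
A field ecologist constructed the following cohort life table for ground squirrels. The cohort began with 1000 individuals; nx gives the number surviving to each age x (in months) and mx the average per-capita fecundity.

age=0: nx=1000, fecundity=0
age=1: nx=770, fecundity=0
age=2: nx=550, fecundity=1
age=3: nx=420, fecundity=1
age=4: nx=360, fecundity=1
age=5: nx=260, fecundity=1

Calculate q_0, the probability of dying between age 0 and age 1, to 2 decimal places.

0.23

lx = nx/n0 = nx/1000: 1, 0.77, 0.55, 0.42, 0.36, 0.26
q_0 = (l_0 − l_1) / l_0 = (1 − 0.77) / 1
     = 0.23 / 1 = 0.23 → 0.23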